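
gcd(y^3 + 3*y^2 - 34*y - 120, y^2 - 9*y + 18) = y - 6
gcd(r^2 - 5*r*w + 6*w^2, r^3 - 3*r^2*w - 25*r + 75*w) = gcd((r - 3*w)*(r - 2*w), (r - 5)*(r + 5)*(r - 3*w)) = r - 3*w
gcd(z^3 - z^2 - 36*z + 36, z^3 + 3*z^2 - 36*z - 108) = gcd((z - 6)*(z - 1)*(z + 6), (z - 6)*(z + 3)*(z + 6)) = z^2 - 36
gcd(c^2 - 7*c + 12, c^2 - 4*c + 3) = c - 3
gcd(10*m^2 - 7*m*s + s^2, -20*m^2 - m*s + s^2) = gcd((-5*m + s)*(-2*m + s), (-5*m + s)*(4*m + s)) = -5*m + s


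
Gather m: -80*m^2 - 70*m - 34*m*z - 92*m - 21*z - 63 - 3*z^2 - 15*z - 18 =-80*m^2 + m*(-34*z - 162) - 3*z^2 - 36*z - 81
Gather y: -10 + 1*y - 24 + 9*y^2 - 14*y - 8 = 9*y^2 - 13*y - 42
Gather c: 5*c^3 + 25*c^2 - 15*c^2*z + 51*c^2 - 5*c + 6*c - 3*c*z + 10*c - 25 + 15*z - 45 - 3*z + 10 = 5*c^3 + c^2*(76 - 15*z) + c*(11 - 3*z) + 12*z - 60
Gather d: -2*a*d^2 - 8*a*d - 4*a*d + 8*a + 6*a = -2*a*d^2 - 12*a*d + 14*a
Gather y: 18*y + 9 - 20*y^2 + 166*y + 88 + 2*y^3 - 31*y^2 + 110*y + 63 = 2*y^3 - 51*y^2 + 294*y + 160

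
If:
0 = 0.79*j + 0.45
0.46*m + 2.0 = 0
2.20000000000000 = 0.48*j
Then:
No Solution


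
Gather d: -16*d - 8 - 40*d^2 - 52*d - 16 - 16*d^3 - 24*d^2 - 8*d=-16*d^3 - 64*d^2 - 76*d - 24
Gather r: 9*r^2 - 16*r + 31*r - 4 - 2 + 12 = 9*r^2 + 15*r + 6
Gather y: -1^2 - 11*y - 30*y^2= -30*y^2 - 11*y - 1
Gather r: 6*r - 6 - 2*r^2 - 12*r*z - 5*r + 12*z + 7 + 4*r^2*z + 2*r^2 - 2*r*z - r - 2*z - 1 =4*r^2*z - 14*r*z + 10*z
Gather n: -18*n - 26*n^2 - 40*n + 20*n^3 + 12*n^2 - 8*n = 20*n^3 - 14*n^2 - 66*n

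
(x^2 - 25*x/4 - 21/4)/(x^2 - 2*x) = (4*x^2 - 25*x - 21)/(4*x*(x - 2))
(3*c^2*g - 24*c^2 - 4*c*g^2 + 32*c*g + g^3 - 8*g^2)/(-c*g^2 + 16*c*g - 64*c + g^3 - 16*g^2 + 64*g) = (-3*c + g)/(g - 8)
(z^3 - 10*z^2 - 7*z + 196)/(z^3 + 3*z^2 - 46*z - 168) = (z - 7)/(z + 6)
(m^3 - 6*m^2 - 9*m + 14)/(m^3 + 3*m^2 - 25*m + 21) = (m^2 - 5*m - 14)/(m^2 + 4*m - 21)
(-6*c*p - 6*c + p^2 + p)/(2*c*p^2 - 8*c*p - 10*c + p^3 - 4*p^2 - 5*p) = (-6*c + p)/(2*c*p - 10*c + p^2 - 5*p)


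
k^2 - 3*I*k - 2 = (k - 2*I)*(k - I)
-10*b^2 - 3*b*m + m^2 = (-5*b + m)*(2*b + m)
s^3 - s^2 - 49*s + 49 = (s - 7)*(s - 1)*(s + 7)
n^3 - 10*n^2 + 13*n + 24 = (n - 8)*(n - 3)*(n + 1)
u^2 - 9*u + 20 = (u - 5)*(u - 4)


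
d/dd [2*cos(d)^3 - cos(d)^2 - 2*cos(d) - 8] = 2*(-3*cos(d)^2 + cos(d) + 1)*sin(d)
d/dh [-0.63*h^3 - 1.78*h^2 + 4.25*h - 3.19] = -1.89*h^2 - 3.56*h + 4.25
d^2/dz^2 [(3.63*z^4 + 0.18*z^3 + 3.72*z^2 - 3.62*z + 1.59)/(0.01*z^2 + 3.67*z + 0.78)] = (0.000726000000000001*z^6 + 0.799326000000001*z^5 + 293.522526*z^4 + 170.832032*z^3 + 29.42037*z^2 + 1.17660600000001*z + 68.058018)/(1.0e-6*z^6 + 0.001101*z^5 + 0.404301*z^4 + 49.602619*z^3 + 31.535478*z^2 + 6.698484*z + 0.474552)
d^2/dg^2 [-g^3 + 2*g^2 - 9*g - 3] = 4 - 6*g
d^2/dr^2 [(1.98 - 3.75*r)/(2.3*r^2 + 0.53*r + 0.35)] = (-(3.75*r - 1.98)*(4.6*r + 0.53)*(9.2*r + 1.06) + (51.75*r - 5.133)*(2.3*r^2 + 0.53*r + 0.35))/(2.3*r^2 + 0.53*r + 0.35)^3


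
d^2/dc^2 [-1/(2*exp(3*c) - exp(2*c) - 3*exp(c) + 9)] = (-2*(-6*exp(2*c) + 2*exp(c) + 3)^2*exp(c) + (18*exp(2*c) - 4*exp(c) - 3)*(2*exp(3*c) - exp(2*c) - 3*exp(c) + 9))*exp(c)/(2*exp(3*c) - exp(2*c) - 3*exp(c) + 9)^3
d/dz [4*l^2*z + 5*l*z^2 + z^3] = 4*l^2 + 10*l*z + 3*z^2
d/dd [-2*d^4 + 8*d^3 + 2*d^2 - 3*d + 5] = -8*d^3 + 24*d^2 + 4*d - 3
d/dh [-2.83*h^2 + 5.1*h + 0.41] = 5.1 - 5.66*h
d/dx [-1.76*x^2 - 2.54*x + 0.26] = -3.52*x - 2.54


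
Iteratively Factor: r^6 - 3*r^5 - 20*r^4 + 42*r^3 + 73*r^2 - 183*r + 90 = (r - 1)*(r^5 - 2*r^4 - 22*r^3 + 20*r^2 + 93*r - 90) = (r - 5)*(r - 1)*(r^4 + 3*r^3 - 7*r^2 - 15*r + 18) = (r - 5)*(r - 2)*(r - 1)*(r^3 + 5*r^2 + 3*r - 9) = (r - 5)*(r - 2)*(r - 1)*(r + 3)*(r^2 + 2*r - 3) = (r - 5)*(r - 2)*(r - 1)*(r + 3)^2*(r - 1)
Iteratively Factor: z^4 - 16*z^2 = (z)*(z^3 - 16*z) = z*(z - 4)*(z^2 + 4*z) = z^2*(z - 4)*(z + 4)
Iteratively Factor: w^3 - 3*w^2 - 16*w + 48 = (w - 3)*(w^2 - 16) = (w - 3)*(w + 4)*(w - 4)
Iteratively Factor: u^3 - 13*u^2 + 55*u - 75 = (u - 5)*(u^2 - 8*u + 15) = (u - 5)*(u - 3)*(u - 5)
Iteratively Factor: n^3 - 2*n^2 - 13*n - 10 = (n - 5)*(n^2 + 3*n + 2) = (n - 5)*(n + 1)*(n + 2)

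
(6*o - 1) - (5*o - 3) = o + 2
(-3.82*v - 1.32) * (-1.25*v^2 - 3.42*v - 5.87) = 4.775*v^3 + 14.7144*v^2 + 26.9378*v + 7.7484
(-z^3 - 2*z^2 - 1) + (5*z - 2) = -z^3 - 2*z^2 + 5*z - 3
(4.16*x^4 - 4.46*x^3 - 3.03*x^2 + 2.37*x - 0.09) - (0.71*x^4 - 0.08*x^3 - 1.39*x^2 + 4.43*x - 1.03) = 3.45*x^4 - 4.38*x^3 - 1.64*x^2 - 2.06*x + 0.94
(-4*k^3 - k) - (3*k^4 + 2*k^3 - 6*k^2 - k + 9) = -3*k^4 - 6*k^3 + 6*k^2 - 9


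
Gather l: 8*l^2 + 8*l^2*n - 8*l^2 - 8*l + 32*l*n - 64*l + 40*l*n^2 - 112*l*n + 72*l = 8*l^2*n + l*(40*n^2 - 80*n)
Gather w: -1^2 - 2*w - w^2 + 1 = -w^2 - 2*w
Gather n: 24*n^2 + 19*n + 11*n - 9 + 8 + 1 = 24*n^2 + 30*n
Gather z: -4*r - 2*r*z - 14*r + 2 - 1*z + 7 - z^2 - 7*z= -18*r - z^2 + z*(-2*r - 8) + 9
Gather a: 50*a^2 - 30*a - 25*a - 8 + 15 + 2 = 50*a^2 - 55*a + 9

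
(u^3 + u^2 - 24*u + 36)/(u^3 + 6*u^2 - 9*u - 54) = (u - 2)/(u + 3)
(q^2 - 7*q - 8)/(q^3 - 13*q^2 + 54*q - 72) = (q^2 - 7*q - 8)/(q^3 - 13*q^2 + 54*q - 72)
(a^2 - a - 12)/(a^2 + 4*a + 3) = (a - 4)/(a + 1)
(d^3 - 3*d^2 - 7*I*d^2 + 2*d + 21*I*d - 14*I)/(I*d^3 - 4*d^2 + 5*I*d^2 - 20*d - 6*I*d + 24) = (-I*d^2 + d*(-7 + 2*I) + 14)/(d^2 + d*(6 + 4*I) + 24*I)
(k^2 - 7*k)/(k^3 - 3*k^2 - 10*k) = (7 - k)/(-k^2 + 3*k + 10)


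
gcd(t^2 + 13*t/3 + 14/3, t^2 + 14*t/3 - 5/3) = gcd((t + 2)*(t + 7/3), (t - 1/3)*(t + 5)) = 1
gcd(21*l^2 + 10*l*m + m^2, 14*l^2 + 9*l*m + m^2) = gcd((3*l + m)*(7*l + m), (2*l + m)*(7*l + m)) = 7*l + m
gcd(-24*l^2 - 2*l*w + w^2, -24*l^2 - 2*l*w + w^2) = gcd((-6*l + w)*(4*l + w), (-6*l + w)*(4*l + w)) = -24*l^2 - 2*l*w + w^2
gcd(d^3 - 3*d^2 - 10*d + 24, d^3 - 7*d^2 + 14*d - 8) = d^2 - 6*d + 8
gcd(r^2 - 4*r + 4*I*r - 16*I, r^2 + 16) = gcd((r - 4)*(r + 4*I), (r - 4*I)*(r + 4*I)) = r + 4*I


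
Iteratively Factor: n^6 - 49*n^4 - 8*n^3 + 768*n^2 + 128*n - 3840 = (n + 4)*(n^5 - 4*n^4 - 33*n^3 + 124*n^2 + 272*n - 960) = (n - 3)*(n + 4)*(n^4 - n^3 - 36*n^2 + 16*n + 320) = (n - 4)*(n - 3)*(n + 4)*(n^3 + 3*n^2 - 24*n - 80) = (n - 4)*(n - 3)*(n + 4)^2*(n^2 - n - 20) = (n - 5)*(n - 4)*(n - 3)*(n + 4)^2*(n + 4)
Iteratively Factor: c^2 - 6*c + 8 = (c - 2)*(c - 4)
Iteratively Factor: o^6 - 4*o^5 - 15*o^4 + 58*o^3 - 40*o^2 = (o - 5)*(o^5 + o^4 - 10*o^3 + 8*o^2) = o*(o - 5)*(o^4 + o^3 - 10*o^2 + 8*o) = o*(o - 5)*(o - 2)*(o^3 + 3*o^2 - 4*o) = o*(o - 5)*(o - 2)*(o - 1)*(o^2 + 4*o) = o*(o - 5)*(o - 2)*(o - 1)*(o + 4)*(o)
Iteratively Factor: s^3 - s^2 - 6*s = (s)*(s^2 - s - 6) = s*(s + 2)*(s - 3)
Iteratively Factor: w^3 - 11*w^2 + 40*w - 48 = (w - 4)*(w^2 - 7*w + 12) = (w - 4)*(w - 3)*(w - 4)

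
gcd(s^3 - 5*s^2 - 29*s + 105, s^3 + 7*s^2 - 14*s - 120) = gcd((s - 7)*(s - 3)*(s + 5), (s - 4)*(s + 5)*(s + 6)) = s + 5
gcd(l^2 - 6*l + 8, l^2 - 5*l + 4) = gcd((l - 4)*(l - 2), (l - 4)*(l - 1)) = l - 4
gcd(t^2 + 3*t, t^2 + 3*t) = t^2 + 3*t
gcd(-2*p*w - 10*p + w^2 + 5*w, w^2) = 1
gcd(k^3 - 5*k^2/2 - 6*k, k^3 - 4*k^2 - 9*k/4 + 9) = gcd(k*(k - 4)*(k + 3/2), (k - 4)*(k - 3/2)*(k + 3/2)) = k^2 - 5*k/2 - 6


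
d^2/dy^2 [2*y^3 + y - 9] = 12*y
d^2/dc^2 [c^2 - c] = 2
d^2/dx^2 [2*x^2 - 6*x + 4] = 4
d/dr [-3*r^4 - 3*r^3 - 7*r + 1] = -12*r^3 - 9*r^2 - 7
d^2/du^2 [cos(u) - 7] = -cos(u)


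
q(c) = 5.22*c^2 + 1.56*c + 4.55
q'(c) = 10.44*c + 1.56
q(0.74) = 8.56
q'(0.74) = 9.29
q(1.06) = 12.07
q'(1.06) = 12.63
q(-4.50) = 103.24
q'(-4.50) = -45.42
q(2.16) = 32.27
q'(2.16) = 24.11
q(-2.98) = 46.26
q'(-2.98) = -29.55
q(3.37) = 69.09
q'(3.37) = 36.74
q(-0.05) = 4.49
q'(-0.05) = 1.04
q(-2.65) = 37.07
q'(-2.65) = -26.11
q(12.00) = 774.95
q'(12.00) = 126.84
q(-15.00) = 1155.65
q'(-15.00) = -155.04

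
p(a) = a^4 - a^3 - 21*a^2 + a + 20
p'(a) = 4*a^3 - 3*a^2 - 42*a + 1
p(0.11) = 19.85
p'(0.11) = -3.65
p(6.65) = 759.53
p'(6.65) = 765.35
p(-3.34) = -55.90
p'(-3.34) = -41.23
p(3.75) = -126.54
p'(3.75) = 12.25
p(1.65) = -32.60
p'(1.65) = -58.50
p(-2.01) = -42.41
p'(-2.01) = 40.82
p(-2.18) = -49.03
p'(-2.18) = 36.86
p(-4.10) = 14.39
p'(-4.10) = -152.91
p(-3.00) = -64.00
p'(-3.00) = -8.00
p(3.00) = -112.00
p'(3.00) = -44.00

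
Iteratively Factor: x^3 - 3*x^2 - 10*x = (x - 5)*(x^2 + 2*x) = (x - 5)*(x + 2)*(x)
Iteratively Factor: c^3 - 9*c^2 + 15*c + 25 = (c + 1)*(c^2 - 10*c + 25) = (c - 5)*(c + 1)*(c - 5)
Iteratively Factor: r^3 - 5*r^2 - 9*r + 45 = (r - 3)*(r^2 - 2*r - 15) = (r - 5)*(r - 3)*(r + 3)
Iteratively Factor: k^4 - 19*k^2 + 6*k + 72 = (k + 4)*(k^3 - 4*k^2 - 3*k + 18) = (k - 3)*(k + 4)*(k^2 - k - 6) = (k - 3)^2*(k + 4)*(k + 2)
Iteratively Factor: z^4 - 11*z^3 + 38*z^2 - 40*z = (z - 4)*(z^3 - 7*z^2 + 10*z) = (z - 5)*(z - 4)*(z^2 - 2*z) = z*(z - 5)*(z - 4)*(z - 2)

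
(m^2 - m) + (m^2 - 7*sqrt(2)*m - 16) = 2*m^2 - 7*sqrt(2)*m - m - 16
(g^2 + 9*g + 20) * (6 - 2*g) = -2*g^3 - 12*g^2 + 14*g + 120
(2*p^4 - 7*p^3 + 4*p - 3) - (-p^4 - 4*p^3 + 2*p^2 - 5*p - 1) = 3*p^4 - 3*p^3 - 2*p^2 + 9*p - 2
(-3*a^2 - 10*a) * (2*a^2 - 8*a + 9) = -6*a^4 + 4*a^3 + 53*a^2 - 90*a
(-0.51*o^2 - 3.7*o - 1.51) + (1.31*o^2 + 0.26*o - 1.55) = 0.8*o^2 - 3.44*o - 3.06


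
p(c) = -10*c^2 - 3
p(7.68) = -592.82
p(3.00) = -93.00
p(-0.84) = -10.06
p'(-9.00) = 180.00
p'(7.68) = -153.60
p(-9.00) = -813.00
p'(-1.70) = 34.00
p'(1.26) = -25.20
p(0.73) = -8.33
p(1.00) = -13.00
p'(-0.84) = 16.80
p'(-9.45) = 189.00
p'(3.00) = -60.00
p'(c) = -20*c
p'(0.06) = -1.20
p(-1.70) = -31.90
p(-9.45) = -896.02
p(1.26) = -18.88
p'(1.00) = -20.00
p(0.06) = -3.04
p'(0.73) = -14.60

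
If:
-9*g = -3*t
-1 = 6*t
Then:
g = -1/18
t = -1/6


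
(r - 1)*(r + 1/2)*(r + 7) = r^3 + 13*r^2/2 - 4*r - 7/2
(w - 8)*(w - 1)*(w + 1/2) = w^3 - 17*w^2/2 + 7*w/2 + 4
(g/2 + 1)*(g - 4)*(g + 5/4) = g^3/2 - 3*g^2/8 - 21*g/4 - 5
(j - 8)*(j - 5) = j^2 - 13*j + 40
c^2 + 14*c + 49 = (c + 7)^2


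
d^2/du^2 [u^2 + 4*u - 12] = 2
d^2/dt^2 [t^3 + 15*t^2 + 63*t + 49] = 6*t + 30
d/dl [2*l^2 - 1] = 4*l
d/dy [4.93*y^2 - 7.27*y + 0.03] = 9.86*y - 7.27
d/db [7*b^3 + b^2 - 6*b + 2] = 21*b^2 + 2*b - 6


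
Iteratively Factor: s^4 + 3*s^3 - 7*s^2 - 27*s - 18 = (s - 3)*(s^3 + 6*s^2 + 11*s + 6) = (s - 3)*(s + 2)*(s^2 + 4*s + 3) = (s - 3)*(s + 2)*(s + 3)*(s + 1)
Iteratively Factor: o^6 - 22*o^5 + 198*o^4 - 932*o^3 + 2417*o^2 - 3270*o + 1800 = (o - 4)*(o^5 - 18*o^4 + 126*o^3 - 428*o^2 + 705*o - 450) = (o - 5)*(o - 4)*(o^4 - 13*o^3 + 61*o^2 - 123*o + 90) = (o - 5)*(o - 4)*(o - 2)*(o^3 - 11*o^2 + 39*o - 45) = (o - 5)*(o - 4)*(o - 3)*(o - 2)*(o^2 - 8*o + 15) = (o - 5)*(o - 4)*(o - 3)^2*(o - 2)*(o - 5)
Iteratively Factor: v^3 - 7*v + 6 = (v + 3)*(v^2 - 3*v + 2) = (v - 2)*(v + 3)*(v - 1)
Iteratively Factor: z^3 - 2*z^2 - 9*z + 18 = (z - 3)*(z^2 + z - 6) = (z - 3)*(z - 2)*(z + 3)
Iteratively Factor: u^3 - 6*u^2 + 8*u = (u - 2)*(u^2 - 4*u) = (u - 4)*(u - 2)*(u)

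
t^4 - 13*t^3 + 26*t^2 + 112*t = t*(t - 8)*(t - 7)*(t + 2)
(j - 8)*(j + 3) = j^2 - 5*j - 24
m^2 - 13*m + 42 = (m - 7)*(m - 6)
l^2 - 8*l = l*(l - 8)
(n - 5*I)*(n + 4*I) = n^2 - I*n + 20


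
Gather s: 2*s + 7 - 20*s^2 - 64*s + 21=-20*s^2 - 62*s + 28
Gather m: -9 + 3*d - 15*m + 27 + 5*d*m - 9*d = -6*d + m*(5*d - 15) + 18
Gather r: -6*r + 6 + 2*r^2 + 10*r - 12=2*r^2 + 4*r - 6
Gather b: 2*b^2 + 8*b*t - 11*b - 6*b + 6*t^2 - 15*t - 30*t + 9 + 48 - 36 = 2*b^2 + b*(8*t - 17) + 6*t^2 - 45*t + 21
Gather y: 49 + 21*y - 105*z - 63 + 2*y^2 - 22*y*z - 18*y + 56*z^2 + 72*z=2*y^2 + y*(3 - 22*z) + 56*z^2 - 33*z - 14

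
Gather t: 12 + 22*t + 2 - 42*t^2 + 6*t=-42*t^2 + 28*t + 14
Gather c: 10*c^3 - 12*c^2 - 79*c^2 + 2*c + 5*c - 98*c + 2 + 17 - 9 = 10*c^3 - 91*c^2 - 91*c + 10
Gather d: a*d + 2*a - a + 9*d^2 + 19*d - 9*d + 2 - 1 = a + 9*d^2 + d*(a + 10) + 1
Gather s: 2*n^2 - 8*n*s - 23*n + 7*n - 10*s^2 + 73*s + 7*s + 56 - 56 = 2*n^2 - 16*n - 10*s^2 + s*(80 - 8*n)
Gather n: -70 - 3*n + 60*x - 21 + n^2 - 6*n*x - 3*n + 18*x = n^2 + n*(-6*x - 6) + 78*x - 91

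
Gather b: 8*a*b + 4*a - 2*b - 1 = 4*a + b*(8*a - 2) - 1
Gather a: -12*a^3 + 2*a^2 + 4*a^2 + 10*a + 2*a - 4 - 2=-12*a^3 + 6*a^2 + 12*a - 6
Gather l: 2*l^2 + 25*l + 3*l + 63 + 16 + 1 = 2*l^2 + 28*l + 80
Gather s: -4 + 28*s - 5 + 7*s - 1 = 35*s - 10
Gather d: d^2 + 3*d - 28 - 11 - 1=d^2 + 3*d - 40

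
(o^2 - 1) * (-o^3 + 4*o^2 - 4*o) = -o^5 + 4*o^4 - 3*o^3 - 4*o^2 + 4*o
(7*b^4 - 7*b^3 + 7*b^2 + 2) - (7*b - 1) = 7*b^4 - 7*b^3 + 7*b^2 - 7*b + 3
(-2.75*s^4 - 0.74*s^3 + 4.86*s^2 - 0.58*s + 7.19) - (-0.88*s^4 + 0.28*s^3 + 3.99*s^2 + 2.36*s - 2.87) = -1.87*s^4 - 1.02*s^3 + 0.87*s^2 - 2.94*s + 10.06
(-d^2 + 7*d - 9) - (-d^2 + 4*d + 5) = 3*d - 14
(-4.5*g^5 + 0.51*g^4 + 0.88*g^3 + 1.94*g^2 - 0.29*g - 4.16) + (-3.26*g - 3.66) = -4.5*g^5 + 0.51*g^4 + 0.88*g^3 + 1.94*g^2 - 3.55*g - 7.82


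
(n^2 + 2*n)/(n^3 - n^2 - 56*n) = (n + 2)/(n^2 - n - 56)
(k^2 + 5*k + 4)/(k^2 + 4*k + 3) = (k + 4)/(k + 3)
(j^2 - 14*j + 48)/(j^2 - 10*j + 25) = (j^2 - 14*j + 48)/(j^2 - 10*j + 25)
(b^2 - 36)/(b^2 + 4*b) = (b^2 - 36)/(b*(b + 4))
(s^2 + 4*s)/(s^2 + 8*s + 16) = s/(s + 4)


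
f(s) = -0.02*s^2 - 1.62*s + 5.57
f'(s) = -0.04*s - 1.62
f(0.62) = 4.56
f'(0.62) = -1.64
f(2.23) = 1.86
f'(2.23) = -1.71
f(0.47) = 4.80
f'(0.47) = -1.64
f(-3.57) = 11.10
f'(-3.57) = -1.48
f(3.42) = -0.20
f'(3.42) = -1.76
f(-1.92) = 8.61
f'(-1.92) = -1.54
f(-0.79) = 6.84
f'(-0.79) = -1.59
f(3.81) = -0.89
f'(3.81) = -1.77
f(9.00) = -10.63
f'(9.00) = -1.98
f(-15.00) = 25.37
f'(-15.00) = -1.02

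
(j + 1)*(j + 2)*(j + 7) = j^3 + 10*j^2 + 23*j + 14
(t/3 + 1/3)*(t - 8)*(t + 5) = t^3/3 - 2*t^2/3 - 43*t/3 - 40/3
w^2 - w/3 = w*(w - 1/3)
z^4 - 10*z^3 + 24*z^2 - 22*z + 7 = (z - 7)*(z - 1)^3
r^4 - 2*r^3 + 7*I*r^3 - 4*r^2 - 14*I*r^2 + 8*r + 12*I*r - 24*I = (r - 2)*(r - I)*(r + 2*I)*(r + 6*I)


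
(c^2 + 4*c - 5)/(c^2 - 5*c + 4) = (c + 5)/(c - 4)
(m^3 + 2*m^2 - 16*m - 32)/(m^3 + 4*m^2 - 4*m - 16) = (m - 4)/(m - 2)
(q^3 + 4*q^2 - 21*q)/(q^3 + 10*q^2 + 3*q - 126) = q/(q + 6)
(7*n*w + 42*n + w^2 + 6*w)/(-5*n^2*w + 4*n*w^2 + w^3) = (7*n*w + 42*n + w^2 + 6*w)/(w*(-5*n^2 + 4*n*w + w^2))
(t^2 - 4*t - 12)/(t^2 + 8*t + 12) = (t - 6)/(t + 6)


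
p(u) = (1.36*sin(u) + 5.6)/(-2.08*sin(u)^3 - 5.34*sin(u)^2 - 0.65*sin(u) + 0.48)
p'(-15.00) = 22.66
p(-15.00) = -6.02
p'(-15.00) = 22.66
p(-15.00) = -6.02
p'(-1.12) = -2.79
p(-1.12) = -2.51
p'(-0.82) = -11.03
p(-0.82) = -4.24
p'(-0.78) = -13.95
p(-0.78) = -4.74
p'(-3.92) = -4.44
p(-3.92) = -1.97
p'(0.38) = 83.49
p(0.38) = -10.14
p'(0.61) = 10.57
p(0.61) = -3.13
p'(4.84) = -0.55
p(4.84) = -2.03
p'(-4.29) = -1.07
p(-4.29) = -1.12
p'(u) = (1.36*sin(u) + 5.6)*(6.24*sin(u)^2*cos(u) + 10.68*sin(u)*cos(u) + 0.65*cos(u))/(-2.08*sin(u)^3 - 5.34*sin(u)^2 - 0.65*sin(u) + 0.48)^2 + 1.36*cos(u)/(-2.08*sin(u)^3 - 5.34*sin(u)^2 - 0.65*sin(u) + 0.48)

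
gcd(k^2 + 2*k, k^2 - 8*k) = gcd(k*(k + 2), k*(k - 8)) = k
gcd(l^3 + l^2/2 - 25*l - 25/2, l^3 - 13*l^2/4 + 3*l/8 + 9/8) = l + 1/2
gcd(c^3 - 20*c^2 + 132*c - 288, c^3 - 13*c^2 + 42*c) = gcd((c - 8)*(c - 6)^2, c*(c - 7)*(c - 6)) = c - 6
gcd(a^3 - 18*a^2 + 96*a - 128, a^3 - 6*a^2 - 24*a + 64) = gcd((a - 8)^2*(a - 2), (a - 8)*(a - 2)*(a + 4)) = a^2 - 10*a + 16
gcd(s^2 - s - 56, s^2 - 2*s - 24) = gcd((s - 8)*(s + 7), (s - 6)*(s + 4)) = 1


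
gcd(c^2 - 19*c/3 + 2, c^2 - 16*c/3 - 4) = c - 6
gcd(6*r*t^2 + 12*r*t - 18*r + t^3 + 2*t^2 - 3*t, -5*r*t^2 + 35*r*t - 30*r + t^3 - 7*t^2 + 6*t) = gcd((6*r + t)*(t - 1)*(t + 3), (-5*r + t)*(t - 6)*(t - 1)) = t - 1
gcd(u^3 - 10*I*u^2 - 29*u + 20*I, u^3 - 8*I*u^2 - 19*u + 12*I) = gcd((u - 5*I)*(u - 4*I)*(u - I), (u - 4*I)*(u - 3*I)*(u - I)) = u^2 - 5*I*u - 4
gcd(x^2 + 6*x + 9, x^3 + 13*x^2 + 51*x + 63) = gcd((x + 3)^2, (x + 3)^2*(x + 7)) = x^2 + 6*x + 9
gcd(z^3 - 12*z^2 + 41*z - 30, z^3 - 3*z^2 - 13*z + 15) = z^2 - 6*z + 5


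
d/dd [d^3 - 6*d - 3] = 3*d^2 - 6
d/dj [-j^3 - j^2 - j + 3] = -3*j^2 - 2*j - 1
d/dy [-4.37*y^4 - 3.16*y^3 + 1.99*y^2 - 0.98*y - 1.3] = -17.48*y^3 - 9.48*y^2 + 3.98*y - 0.98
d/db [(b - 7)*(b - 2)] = 2*b - 9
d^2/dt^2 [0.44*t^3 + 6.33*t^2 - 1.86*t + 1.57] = 2.64*t + 12.66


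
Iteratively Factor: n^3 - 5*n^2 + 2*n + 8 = (n - 2)*(n^2 - 3*n - 4) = (n - 4)*(n - 2)*(n + 1)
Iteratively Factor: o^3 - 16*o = (o - 4)*(o^2 + 4*o) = (o - 4)*(o + 4)*(o)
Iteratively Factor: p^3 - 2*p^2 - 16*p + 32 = (p + 4)*(p^2 - 6*p + 8) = (p - 2)*(p + 4)*(p - 4)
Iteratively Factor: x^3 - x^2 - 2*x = (x - 2)*(x^2 + x) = x*(x - 2)*(x + 1)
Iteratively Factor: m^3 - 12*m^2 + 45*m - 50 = (m - 5)*(m^2 - 7*m + 10) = (m - 5)^2*(m - 2)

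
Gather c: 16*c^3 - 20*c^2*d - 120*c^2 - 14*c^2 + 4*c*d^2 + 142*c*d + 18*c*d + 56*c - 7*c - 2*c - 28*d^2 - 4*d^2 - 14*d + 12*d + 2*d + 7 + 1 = 16*c^3 + c^2*(-20*d - 134) + c*(4*d^2 + 160*d + 47) - 32*d^2 + 8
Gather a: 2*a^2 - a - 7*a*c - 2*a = 2*a^2 + a*(-7*c - 3)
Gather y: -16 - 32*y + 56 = 40 - 32*y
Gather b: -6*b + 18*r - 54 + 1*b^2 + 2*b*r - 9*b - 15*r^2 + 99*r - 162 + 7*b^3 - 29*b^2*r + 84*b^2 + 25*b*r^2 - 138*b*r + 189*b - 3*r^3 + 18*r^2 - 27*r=7*b^3 + b^2*(85 - 29*r) + b*(25*r^2 - 136*r + 174) - 3*r^3 + 3*r^2 + 90*r - 216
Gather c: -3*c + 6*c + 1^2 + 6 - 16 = 3*c - 9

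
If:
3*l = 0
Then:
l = 0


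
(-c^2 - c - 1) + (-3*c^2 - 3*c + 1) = -4*c^2 - 4*c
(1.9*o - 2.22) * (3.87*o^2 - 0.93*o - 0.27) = 7.353*o^3 - 10.3584*o^2 + 1.5516*o + 0.5994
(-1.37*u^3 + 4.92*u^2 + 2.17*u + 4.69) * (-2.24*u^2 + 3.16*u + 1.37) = 3.0688*u^5 - 15.35*u^4 + 8.8095*u^3 + 3.092*u^2 + 17.7933*u + 6.4253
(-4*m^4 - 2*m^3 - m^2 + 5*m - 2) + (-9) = -4*m^4 - 2*m^3 - m^2 + 5*m - 11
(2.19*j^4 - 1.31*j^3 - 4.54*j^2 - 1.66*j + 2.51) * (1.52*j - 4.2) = 3.3288*j^5 - 11.1892*j^4 - 1.3988*j^3 + 16.5448*j^2 + 10.7872*j - 10.542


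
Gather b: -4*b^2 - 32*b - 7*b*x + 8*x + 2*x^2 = -4*b^2 + b*(-7*x - 32) + 2*x^2 + 8*x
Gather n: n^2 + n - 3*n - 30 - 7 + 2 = n^2 - 2*n - 35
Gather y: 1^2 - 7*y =1 - 7*y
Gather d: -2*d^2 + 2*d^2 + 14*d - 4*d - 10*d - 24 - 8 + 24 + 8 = 0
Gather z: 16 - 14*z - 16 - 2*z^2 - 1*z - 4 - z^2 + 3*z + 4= -3*z^2 - 12*z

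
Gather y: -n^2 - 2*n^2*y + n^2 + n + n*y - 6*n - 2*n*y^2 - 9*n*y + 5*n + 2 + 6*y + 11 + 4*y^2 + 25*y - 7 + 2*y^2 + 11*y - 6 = y^2*(6 - 2*n) + y*(-2*n^2 - 8*n + 42)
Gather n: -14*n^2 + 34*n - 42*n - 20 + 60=-14*n^2 - 8*n + 40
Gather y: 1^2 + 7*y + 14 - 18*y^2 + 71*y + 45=-18*y^2 + 78*y + 60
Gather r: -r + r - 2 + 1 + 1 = 0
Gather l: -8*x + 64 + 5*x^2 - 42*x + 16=5*x^2 - 50*x + 80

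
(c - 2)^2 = c^2 - 4*c + 4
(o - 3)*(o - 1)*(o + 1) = o^3 - 3*o^2 - o + 3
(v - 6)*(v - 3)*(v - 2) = v^3 - 11*v^2 + 36*v - 36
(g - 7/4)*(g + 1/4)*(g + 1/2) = g^3 - g^2 - 19*g/16 - 7/32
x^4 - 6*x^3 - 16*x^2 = x^2*(x - 8)*(x + 2)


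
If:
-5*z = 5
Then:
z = -1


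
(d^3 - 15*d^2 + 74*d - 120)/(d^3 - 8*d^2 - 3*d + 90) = (d - 4)/(d + 3)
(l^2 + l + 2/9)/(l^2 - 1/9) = (3*l + 2)/(3*l - 1)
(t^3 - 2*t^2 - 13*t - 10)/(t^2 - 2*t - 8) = (t^2 - 4*t - 5)/(t - 4)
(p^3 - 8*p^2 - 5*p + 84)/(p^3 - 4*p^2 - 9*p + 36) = (p - 7)/(p - 3)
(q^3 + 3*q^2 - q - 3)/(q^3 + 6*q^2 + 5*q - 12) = (q + 1)/(q + 4)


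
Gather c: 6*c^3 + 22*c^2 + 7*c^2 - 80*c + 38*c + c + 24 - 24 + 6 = 6*c^3 + 29*c^2 - 41*c + 6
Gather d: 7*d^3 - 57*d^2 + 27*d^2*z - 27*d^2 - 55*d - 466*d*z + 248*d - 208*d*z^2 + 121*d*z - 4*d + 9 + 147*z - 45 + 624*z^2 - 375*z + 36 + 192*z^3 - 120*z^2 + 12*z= 7*d^3 + d^2*(27*z - 84) + d*(-208*z^2 - 345*z + 189) + 192*z^3 + 504*z^2 - 216*z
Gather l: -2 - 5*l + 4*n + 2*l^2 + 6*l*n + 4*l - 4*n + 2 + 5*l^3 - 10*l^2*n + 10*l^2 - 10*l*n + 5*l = 5*l^3 + l^2*(12 - 10*n) + l*(4 - 4*n)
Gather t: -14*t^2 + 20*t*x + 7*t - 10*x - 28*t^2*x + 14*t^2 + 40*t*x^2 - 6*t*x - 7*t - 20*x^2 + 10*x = -28*t^2*x + t*(40*x^2 + 14*x) - 20*x^2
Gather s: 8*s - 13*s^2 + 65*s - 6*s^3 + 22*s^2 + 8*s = -6*s^3 + 9*s^2 + 81*s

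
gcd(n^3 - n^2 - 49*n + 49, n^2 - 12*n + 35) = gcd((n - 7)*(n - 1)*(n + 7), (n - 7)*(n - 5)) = n - 7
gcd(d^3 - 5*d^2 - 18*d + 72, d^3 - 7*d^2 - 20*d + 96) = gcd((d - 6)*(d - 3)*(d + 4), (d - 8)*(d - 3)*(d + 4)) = d^2 + d - 12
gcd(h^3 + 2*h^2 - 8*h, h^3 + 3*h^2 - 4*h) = h^2 + 4*h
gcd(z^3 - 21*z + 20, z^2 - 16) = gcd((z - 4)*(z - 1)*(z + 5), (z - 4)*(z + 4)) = z - 4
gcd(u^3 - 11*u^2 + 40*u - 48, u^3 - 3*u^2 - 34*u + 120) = u - 4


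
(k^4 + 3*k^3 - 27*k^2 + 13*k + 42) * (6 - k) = -k^5 + 3*k^4 + 45*k^3 - 175*k^2 + 36*k + 252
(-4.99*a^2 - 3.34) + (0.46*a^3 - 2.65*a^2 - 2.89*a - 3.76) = 0.46*a^3 - 7.64*a^2 - 2.89*a - 7.1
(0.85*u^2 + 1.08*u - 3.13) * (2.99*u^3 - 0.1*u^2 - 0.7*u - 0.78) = 2.5415*u^5 + 3.1442*u^4 - 10.0617*u^3 - 1.106*u^2 + 1.3486*u + 2.4414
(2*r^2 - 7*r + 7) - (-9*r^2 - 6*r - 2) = 11*r^2 - r + 9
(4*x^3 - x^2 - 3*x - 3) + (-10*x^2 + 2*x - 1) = 4*x^3 - 11*x^2 - x - 4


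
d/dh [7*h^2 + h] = 14*h + 1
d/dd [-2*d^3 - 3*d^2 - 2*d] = -6*d^2 - 6*d - 2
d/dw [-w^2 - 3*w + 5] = -2*w - 3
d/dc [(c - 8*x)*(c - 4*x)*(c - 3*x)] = 3*c^2 - 30*c*x + 68*x^2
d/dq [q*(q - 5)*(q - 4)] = 3*q^2 - 18*q + 20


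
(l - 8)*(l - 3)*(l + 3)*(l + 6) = l^4 - 2*l^3 - 57*l^2 + 18*l + 432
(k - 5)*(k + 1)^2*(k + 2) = k^4 - k^3 - 15*k^2 - 23*k - 10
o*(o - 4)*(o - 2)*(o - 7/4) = o^4 - 31*o^3/4 + 37*o^2/2 - 14*o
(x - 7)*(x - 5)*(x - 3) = x^3 - 15*x^2 + 71*x - 105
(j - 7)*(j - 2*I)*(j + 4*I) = j^3 - 7*j^2 + 2*I*j^2 + 8*j - 14*I*j - 56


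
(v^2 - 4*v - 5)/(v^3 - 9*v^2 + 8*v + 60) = (v + 1)/(v^2 - 4*v - 12)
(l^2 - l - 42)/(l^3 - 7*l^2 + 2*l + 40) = (l^2 - l - 42)/(l^3 - 7*l^2 + 2*l + 40)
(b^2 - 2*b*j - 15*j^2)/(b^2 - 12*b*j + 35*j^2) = (b + 3*j)/(b - 7*j)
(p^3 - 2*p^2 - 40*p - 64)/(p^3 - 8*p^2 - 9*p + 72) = (p^2 + 6*p + 8)/(p^2 - 9)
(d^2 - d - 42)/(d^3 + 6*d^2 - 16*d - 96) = (d - 7)/(d^2 - 16)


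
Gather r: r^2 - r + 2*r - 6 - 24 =r^2 + r - 30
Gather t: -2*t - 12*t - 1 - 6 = -14*t - 7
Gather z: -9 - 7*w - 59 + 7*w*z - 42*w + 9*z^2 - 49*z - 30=-49*w + 9*z^2 + z*(7*w - 49) - 98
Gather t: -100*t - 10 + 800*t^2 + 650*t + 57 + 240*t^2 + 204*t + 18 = 1040*t^2 + 754*t + 65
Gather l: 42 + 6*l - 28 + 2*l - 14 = 8*l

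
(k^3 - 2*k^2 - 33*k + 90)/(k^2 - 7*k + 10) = (k^2 + 3*k - 18)/(k - 2)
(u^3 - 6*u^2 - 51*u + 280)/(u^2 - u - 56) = u - 5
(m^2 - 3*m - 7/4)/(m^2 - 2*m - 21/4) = (2*m + 1)/(2*m + 3)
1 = 1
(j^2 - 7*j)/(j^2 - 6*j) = (j - 7)/(j - 6)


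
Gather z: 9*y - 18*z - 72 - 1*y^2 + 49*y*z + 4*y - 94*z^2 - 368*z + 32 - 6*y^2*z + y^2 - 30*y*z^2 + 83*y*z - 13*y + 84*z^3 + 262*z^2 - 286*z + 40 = 84*z^3 + z^2*(168 - 30*y) + z*(-6*y^2 + 132*y - 672)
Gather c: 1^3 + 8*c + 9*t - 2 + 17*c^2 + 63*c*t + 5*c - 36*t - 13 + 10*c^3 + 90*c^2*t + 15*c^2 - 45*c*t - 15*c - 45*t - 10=10*c^3 + c^2*(90*t + 32) + c*(18*t - 2) - 72*t - 24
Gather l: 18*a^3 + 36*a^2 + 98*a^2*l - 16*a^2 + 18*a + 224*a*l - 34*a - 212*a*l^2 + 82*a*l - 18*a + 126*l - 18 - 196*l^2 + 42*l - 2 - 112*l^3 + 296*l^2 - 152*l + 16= 18*a^3 + 20*a^2 - 34*a - 112*l^3 + l^2*(100 - 212*a) + l*(98*a^2 + 306*a + 16) - 4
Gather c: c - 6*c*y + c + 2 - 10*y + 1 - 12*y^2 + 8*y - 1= c*(2 - 6*y) - 12*y^2 - 2*y + 2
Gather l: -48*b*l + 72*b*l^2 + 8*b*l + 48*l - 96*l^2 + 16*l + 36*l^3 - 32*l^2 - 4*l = 36*l^3 + l^2*(72*b - 128) + l*(60 - 40*b)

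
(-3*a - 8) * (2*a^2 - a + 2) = -6*a^3 - 13*a^2 + 2*a - 16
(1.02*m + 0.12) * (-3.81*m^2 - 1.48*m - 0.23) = -3.8862*m^3 - 1.9668*m^2 - 0.4122*m - 0.0276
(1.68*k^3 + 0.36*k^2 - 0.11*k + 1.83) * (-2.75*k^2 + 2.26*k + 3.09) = -4.62*k^5 + 2.8068*k^4 + 6.3073*k^3 - 4.1687*k^2 + 3.7959*k + 5.6547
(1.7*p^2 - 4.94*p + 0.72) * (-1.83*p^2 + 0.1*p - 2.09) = -3.111*p^4 + 9.2102*p^3 - 5.3646*p^2 + 10.3966*p - 1.5048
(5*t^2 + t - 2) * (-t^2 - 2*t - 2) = -5*t^4 - 11*t^3 - 10*t^2 + 2*t + 4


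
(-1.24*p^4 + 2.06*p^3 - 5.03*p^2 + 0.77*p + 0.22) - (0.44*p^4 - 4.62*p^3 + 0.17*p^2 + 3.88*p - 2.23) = -1.68*p^4 + 6.68*p^3 - 5.2*p^2 - 3.11*p + 2.45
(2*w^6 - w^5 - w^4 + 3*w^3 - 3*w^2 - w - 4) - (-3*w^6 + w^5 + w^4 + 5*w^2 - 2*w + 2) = 5*w^6 - 2*w^5 - 2*w^4 + 3*w^3 - 8*w^2 + w - 6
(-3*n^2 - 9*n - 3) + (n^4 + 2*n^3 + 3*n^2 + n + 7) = n^4 + 2*n^3 - 8*n + 4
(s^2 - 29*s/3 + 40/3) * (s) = s^3 - 29*s^2/3 + 40*s/3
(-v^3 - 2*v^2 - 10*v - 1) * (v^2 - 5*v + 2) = -v^5 + 3*v^4 - 2*v^3 + 45*v^2 - 15*v - 2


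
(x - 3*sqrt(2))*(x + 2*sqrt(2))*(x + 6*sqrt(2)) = x^3 + 5*sqrt(2)*x^2 - 24*x - 72*sqrt(2)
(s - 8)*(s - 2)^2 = s^3 - 12*s^2 + 36*s - 32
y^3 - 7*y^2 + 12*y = y*(y - 4)*(y - 3)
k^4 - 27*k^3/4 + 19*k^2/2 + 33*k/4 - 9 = (k - 4)*(k - 3)*(k - 3/4)*(k + 1)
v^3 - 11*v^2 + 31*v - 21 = (v - 7)*(v - 3)*(v - 1)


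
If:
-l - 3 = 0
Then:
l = -3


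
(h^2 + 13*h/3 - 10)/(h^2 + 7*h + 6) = (h - 5/3)/(h + 1)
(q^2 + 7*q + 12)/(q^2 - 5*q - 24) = (q + 4)/(q - 8)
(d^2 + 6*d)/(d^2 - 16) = d*(d + 6)/(d^2 - 16)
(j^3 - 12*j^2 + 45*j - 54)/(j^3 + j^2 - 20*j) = (j^3 - 12*j^2 + 45*j - 54)/(j*(j^2 + j - 20))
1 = 1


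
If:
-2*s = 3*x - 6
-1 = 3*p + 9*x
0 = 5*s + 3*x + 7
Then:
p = -15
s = -13/3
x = 44/9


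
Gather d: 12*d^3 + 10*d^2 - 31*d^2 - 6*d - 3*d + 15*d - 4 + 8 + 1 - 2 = 12*d^3 - 21*d^2 + 6*d + 3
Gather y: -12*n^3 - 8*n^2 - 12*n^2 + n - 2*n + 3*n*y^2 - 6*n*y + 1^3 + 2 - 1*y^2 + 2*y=-12*n^3 - 20*n^2 - n + y^2*(3*n - 1) + y*(2 - 6*n) + 3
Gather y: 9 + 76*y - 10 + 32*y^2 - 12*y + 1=32*y^2 + 64*y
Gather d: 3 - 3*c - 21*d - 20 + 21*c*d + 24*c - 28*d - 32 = 21*c + d*(21*c - 49) - 49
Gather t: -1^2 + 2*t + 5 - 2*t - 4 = 0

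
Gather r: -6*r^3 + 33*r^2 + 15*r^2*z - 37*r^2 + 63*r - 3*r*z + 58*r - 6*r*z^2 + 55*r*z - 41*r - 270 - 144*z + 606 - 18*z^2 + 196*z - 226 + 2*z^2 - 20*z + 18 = -6*r^3 + r^2*(15*z - 4) + r*(-6*z^2 + 52*z + 80) - 16*z^2 + 32*z + 128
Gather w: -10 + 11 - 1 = 0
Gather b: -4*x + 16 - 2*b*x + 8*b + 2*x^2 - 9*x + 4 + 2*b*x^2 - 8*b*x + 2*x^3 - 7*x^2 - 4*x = b*(2*x^2 - 10*x + 8) + 2*x^3 - 5*x^2 - 17*x + 20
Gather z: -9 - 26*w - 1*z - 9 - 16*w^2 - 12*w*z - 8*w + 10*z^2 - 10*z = -16*w^2 - 34*w + 10*z^2 + z*(-12*w - 11) - 18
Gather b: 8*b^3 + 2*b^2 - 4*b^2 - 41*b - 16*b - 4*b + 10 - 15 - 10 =8*b^3 - 2*b^2 - 61*b - 15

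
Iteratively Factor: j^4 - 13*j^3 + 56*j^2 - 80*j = (j - 5)*(j^3 - 8*j^2 + 16*j) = (j - 5)*(j - 4)*(j^2 - 4*j) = j*(j - 5)*(j - 4)*(j - 4)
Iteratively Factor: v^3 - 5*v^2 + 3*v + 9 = (v - 3)*(v^2 - 2*v - 3) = (v - 3)*(v + 1)*(v - 3)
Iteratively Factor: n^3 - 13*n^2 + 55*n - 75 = (n - 5)*(n^2 - 8*n + 15) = (n - 5)^2*(n - 3)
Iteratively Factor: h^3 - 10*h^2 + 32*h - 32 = (h - 4)*(h^2 - 6*h + 8) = (h - 4)*(h - 2)*(h - 4)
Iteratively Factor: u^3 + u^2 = (u + 1)*(u^2) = u*(u + 1)*(u)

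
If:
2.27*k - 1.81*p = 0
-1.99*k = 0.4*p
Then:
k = 0.00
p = 0.00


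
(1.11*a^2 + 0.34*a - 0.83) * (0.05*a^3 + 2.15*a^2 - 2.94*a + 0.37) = 0.0555*a^5 + 2.4035*a^4 - 2.5739*a^3 - 2.3734*a^2 + 2.566*a - 0.3071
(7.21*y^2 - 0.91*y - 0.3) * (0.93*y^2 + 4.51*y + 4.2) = 6.7053*y^4 + 31.6708*y^3 + 25.8989*y^2 - 5.175*y - 1.26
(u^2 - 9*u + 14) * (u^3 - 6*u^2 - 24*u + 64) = u^5 - 15*u^4 + 44*u^3 + 196*u^2 - 912*u + 896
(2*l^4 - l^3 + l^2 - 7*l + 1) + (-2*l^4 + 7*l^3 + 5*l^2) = 6*l^3 + 6*l^2 - 7*l + 1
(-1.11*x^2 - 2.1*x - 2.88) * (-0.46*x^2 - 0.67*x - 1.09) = 0.5106*x^4 + 1.7097*x^3 + 3.9417*x^2 + 4.2186*x + 3.1392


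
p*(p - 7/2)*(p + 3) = p^3 - p^2/2 - 21*p/2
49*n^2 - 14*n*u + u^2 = (-7*n + u)^2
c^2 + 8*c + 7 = (c + 1)*(c + 7)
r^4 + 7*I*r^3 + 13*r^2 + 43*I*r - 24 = (r - 3*I)*(r + I)^2*(r + 8*I)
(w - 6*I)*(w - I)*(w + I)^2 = w^4 - 5*I*w^3 + 7*w^2 - 5*I*w + 6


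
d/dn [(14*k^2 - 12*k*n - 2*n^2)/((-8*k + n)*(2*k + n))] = 12*k*(23*k^2 + 3*k*n + 2*n^2)/(256*k^4 + 192*k^3*n + 4*k^2*n^2 - 12*k*n^3 + n^4)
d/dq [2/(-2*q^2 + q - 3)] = 2*(4*q - 1)/(2*q^2 - q + 3)^2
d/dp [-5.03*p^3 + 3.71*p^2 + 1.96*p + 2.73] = -15.09*p^2 + 7.42*p + 1.96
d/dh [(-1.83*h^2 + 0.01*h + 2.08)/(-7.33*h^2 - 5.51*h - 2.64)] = (10.1566*h^2 + 40.1552*h + 11.4344)/(53.7289*h^4 + 80.7766*h^3 + 69.0625*h^2 + 29.0928*h + 6.9696)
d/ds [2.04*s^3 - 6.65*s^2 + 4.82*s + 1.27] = 6.12*s^2 - 13.3*s + 4.82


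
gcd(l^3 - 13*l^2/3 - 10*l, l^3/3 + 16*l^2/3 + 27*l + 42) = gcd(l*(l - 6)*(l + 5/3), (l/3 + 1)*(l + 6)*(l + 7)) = 1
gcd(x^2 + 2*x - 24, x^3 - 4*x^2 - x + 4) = x - 4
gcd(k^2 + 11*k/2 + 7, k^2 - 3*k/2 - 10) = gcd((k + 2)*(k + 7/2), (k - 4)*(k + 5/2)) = 1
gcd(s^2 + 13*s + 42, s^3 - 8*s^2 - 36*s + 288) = s + 6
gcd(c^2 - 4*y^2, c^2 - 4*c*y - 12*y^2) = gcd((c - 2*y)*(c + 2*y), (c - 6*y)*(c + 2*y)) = c + 2*y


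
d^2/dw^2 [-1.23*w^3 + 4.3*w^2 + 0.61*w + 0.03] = 8.6 - 7.38*w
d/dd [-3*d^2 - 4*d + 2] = -6*d - 4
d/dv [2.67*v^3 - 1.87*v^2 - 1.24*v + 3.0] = 8.01*v^2 - 3.74*v - 1.24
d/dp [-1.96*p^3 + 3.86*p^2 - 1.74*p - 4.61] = -5.88*p^2 + 7.72*p - 1.74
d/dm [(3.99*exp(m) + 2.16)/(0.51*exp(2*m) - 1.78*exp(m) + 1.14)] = (-2.0349*exp(2*m) - 2.2032*exp(m) + 8.3934)*exp(m)/(0.2601*exp(4*m) - 1.8156*exp(3*m) + 4.3312*exp(2*m) - 4.0584*exp(m) + 1.2996)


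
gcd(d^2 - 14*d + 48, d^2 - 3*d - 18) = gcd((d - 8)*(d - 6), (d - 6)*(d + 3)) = d - 6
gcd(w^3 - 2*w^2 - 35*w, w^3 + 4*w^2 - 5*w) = w^2 + 5*w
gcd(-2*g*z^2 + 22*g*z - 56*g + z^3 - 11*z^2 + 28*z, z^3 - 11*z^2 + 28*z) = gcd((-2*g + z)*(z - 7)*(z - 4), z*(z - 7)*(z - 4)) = z^2 - 11*z + 28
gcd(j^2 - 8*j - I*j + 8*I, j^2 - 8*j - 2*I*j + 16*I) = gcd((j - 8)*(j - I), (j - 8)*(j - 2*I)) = j - 8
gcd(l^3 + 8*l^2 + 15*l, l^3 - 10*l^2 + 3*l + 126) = l + 3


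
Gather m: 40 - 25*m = 40 - 25*m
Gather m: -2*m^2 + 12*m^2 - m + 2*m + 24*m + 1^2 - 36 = 10*m^2 + 25*m - 35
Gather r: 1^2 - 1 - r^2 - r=-r^2 - r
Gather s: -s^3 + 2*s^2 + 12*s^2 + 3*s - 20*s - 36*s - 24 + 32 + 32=-s^3 + 14*s^2 - 53*s + 40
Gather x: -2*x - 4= -2*x - 4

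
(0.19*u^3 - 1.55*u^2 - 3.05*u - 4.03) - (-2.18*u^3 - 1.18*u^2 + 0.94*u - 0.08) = 2.37*u^3 - 0.37*u^2 - 3.99*u - 3.95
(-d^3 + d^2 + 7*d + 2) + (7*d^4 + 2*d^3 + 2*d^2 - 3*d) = 7*d^4 + d^3 + 3*d^2 + 4*d + 2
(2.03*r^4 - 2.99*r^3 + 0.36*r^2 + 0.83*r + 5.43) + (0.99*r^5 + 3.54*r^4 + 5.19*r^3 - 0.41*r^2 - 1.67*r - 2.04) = 0.99*r^5 + 5.57*r^4 + 2.2*r^3 - 0.05*r^2 - 0.84*r + 3.39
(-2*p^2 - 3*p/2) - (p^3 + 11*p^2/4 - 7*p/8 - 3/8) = -p^3 - 19*p^2/4 - 5*p/8 + 3/8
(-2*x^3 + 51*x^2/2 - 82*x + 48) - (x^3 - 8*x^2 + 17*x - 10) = -3*x^3 + 67*x^2/2 - 99*x + 58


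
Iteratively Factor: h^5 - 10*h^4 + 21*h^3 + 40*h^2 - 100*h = (h - 5)*(h^4 - 5*h^3 - 4*h^2 + 20*h) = h*(h - 5)*(h^3 - 5*h^2 - 4*h + 20) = h*(h - 5)*(h - 2)*(h^2 - 3*h - 10) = h*(h - 5)*(h - 2)*(h + 2)*(h - 5)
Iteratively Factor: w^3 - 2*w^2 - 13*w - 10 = (w - 5)*(w^2 + 3*w + 2) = (w - 5)*(w + 1)*(w + 2)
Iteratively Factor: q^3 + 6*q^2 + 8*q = (q)*(q^2 + 6*q + 8) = q*(q + 2)*(q + 4)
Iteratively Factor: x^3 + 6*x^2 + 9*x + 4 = (x + 4)*(x^2 + 2*x + 1) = (x + 1)*(x + 4)*(x + 1)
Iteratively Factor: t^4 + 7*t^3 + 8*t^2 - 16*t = (t + 4)*(t^3 + 3*t^2 - 4*t) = (t - 1)*(t + 4)*(t^2 + 4*t) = (t - 1)*(t + 4)^2*(t)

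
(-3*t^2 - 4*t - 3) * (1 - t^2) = 3*t^4 + 4*t^3 - 4*t - 3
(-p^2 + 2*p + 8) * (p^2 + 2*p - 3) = -p^4 + 15*p^2 + 10*p - 24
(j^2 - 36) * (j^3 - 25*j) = j^5 - 61*j^3 + 900*j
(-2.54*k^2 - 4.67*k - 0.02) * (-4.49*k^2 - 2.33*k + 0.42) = 11.4046*k^4 + 26.8865*k^3 + 9.9041*k^2 - 1.9148*k - 0.0084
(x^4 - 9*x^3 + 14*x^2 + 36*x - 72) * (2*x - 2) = 2*x^5 - 20*x^4 + 46*x^3 + 44*x^2 - 216*x + 144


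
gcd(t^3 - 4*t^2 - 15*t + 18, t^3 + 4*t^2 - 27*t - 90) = t + 3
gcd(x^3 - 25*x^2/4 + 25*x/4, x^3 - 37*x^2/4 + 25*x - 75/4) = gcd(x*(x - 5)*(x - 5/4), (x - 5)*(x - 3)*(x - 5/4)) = x^2 - 25*x/4 + 25/4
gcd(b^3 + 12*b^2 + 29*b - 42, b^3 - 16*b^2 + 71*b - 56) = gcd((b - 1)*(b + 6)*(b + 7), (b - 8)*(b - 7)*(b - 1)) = b - 1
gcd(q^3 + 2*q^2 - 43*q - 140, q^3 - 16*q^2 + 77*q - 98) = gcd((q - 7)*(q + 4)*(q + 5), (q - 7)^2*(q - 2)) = q - 7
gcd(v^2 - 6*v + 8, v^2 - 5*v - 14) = 1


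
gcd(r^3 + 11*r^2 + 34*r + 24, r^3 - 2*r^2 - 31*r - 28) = r^2 + 5*r + 4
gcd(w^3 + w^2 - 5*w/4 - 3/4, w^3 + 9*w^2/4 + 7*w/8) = w + 1/2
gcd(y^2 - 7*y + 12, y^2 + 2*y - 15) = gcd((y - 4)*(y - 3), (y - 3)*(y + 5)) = y - 3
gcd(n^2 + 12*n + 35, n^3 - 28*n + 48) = 1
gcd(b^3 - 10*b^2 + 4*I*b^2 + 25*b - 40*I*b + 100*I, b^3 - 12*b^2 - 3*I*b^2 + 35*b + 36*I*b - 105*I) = b - 5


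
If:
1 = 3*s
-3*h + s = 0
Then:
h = 1/9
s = 1/3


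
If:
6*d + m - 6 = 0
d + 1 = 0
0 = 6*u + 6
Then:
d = -1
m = 12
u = -1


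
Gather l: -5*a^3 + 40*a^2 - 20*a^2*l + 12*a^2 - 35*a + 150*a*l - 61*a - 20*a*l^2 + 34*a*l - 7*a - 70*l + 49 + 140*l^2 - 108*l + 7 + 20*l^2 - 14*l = -5*a^3 + 52*a^2 - 103*a + l^2*(160 - 20*a) + l*(-20*a^2 + 184*a - 192) + 56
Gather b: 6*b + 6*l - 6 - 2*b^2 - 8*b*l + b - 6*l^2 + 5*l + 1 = -2*b^2 + b*(7 - 8*l) - 6*l^2 + 11*l - 5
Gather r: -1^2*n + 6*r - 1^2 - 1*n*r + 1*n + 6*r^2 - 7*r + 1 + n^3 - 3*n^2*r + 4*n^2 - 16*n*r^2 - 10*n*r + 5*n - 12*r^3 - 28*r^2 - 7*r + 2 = n^3 + 4*n^2 + 5*n - 12*r^3 + r^2*(-16*n - 22) + r*(-3*n^2 - 11*n - 8) + 2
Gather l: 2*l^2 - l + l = 2*l^2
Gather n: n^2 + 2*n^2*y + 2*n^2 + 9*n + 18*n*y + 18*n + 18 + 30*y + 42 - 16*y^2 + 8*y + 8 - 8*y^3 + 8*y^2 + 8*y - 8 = n^2*(2*y + 3) + n*(18*y + 27) - 8*y^3 - 8*y^2 + 46*y + 60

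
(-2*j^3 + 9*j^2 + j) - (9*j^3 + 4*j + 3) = -11*j^3 + 9*j^2 - 3*j - 3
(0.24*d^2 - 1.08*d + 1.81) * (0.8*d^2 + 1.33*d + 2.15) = 0.192*d^4 - 0.5448*d^3 + 0.5276*d^2 + 0.0853000000000002*d + 3.8915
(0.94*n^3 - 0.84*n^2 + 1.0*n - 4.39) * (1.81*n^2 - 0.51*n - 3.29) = 1.7014*n^5 - 1.9998*n^4 - 0.8542*n^3 - 5.6923*n^2 - 1.0511*n + 14.4431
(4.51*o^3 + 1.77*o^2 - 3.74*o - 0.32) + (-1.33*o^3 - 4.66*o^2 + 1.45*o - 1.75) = 3.18*o^3 - 2.89*o^2 - 2.29*o - 2.07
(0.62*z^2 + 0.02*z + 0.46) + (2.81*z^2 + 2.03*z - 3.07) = 3.43*z^2 + 2.05*z - 2.61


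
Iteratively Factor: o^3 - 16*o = (o - 4)*(o^2 + 4*o) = (o - 4)*(o + 4)*(o)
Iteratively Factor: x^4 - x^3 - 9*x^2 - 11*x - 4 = (x + 1)*(x^3 - 2*x^2 - 7*x - 4) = (x - 4)*(x + 1)*(x^2 + 2*x + 1) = (x - 4)*(x + 1)^2*(x + 1)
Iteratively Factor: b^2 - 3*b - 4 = (b - 4)*(b + 1)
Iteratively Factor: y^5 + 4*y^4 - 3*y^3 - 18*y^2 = (y)*(y^4 + 4*y^3 - 3*y^2 - 18*y) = y^2*(y^3 + 4*y^2 - 3*y - 18) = y^2*(y - 2)*(y^2 + 6*y + 9) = y^2*(y - 2)*(y + 3)*(y + 3)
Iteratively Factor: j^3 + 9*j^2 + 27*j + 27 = (j + 3)*(j^2 + 6*j + 9) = (j + 3)^2*(j + 3)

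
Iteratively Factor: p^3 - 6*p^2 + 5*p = (p - 5)*(p^2 - p) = p*(p - 5)*(p - 1)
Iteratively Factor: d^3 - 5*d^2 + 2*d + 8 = (d - 4)*(d^2 - d - 2) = (d - 4)*(d + 1)*(d - 2)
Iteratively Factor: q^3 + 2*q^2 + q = (q + 1)*(q^2 + q) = (q + 1)^2*(q)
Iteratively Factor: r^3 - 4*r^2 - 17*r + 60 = (r - 3)*(r^2 - r - 20) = (r - 5)*(r - 3)*(r + 4)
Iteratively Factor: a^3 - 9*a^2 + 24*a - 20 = (a - 2)*(a^2 - 7*a + 10) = (a - 5)*(a - 2)*(a - 2)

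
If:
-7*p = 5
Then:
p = -5/7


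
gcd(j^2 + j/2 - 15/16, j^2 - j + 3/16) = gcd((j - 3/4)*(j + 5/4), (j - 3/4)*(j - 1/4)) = j - 3/4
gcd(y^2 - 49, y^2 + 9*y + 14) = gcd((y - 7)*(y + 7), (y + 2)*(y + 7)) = y + 7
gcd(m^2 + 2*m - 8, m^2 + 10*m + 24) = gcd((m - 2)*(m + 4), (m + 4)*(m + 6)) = m + 4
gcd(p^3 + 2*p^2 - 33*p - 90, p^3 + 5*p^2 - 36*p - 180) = p^2 - p - 30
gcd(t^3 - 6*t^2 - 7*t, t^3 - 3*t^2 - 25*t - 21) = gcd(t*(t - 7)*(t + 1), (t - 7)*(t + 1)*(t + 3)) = t^2 - 6*t - 7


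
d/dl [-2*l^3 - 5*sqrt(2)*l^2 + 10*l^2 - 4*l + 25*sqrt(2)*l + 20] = -6*l^2 - 10*sqrt(2)*l + 20*l - 4 + 25*sqrt(2)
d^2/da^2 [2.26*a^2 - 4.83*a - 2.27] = 4.52000000000000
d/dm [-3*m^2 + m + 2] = 1 - 6*m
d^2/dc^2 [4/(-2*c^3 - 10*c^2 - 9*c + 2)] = 8*(2*(3*c + 5)*(2*c^3 + 10*c^2 + 9*c - 2) - (6*c^2 + 20*c + 9)^2)/(2*c^3 + 10*c^2 + 9*c - 2)^3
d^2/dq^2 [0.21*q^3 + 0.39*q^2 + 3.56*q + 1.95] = 1.26*q + 0.78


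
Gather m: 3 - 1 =2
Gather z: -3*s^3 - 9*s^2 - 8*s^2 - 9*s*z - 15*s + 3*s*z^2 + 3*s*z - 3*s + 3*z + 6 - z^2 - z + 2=-3*s^3 - 17*s^2 - 18*s + z^2*(3*s - 1) + z*(2 - 6*s) + 8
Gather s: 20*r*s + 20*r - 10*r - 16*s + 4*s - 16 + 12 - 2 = 10*r + s*(20*r - 12) - 6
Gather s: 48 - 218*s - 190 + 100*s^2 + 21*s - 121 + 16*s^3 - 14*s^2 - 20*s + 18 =16*s^3 + 86*s^2 - 217*s - 245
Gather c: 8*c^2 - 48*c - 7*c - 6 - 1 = 8*c^2 - 55*c - 7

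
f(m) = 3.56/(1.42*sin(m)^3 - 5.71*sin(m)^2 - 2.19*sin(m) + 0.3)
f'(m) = 3.56*(-4.26*sin(m)^2*cos(m) + 11.42*sin(m)*cos(m) + 2.19*cos(m))/(1.42*sin(m)^3 - 5.71*sin(m)^2 - 2.19*sin(m) + 0.3)^2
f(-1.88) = -0.89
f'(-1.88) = 0.84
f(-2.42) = -3.08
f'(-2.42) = 14.47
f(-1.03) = -1.22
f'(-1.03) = -2.32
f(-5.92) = -3.14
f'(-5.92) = 14.75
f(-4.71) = -0.58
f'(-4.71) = -0.00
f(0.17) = -15.68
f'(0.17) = 272.21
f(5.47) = -2.14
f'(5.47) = -7.35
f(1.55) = -0.58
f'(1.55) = 0.02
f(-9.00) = 26.70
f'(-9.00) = 590.98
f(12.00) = -9.17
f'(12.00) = -102.92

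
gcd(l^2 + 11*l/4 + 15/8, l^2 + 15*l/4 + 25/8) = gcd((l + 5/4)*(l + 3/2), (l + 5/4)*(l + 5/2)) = l + 5/4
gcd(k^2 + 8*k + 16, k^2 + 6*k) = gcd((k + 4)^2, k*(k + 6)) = 1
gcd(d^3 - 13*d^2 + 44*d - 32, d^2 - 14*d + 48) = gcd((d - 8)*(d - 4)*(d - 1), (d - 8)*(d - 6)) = d - 8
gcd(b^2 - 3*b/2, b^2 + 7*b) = b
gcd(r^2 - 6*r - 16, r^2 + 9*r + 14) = r + 2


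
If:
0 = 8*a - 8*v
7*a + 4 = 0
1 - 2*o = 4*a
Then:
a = -4/7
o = 23/14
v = -4/7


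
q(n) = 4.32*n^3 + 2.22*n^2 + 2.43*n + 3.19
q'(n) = 12.96*n^2 + 4.44*n + 2.43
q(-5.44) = -639.80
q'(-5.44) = 361.81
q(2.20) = 65.28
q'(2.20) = 74.92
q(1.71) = 35.44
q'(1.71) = 47.92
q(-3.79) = -209.31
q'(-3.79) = 171.76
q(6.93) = 1564.40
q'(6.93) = 655.60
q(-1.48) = -9.55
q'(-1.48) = 24.25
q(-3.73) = -199.17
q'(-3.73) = 166.18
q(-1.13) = -2.95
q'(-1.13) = 13.96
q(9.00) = 3354.16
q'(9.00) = 1092.15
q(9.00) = 3354.16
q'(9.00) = 1092.15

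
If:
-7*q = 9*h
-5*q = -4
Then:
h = -28/45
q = 4/5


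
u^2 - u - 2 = (u - 2)*(u + 1)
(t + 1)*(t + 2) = t^2 + 3*t + 2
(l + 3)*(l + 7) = l^2 + 10*l + 21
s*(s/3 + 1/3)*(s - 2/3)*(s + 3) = s^4/3 + 10*s^3/9 + s^2/9 - 2*s/3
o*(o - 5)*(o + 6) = o^3 + o^2 - 30*o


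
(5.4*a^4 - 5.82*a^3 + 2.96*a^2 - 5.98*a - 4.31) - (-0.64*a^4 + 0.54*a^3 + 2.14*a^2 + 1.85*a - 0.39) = 6.04*a^4 - 6.36*a^3 + 0.82*a^2 - 7.83*a - 3.92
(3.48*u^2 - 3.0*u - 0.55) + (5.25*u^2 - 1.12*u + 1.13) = 8.73*u^2 - 4.12*u + 0.58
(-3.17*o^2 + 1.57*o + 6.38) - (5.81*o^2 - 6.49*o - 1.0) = -8.98*o^2 + 8.06*o + 7.38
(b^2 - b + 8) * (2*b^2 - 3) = 2*b^4 - 2*b^3 + 13*b^2 + 3*b - 24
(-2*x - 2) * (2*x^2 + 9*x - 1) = -4*x^3 - 22*x^2 - 16*x + 2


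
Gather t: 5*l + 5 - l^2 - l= -l^2 + 4*l + 5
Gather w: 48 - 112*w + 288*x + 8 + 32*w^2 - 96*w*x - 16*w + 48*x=32*w^2 + w*(-96*x - 128) + 336*x + 56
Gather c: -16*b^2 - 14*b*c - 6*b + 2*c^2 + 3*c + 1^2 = -16*b^2 - 6*b + 2*c^2 + c*(3 - 14*b) + 1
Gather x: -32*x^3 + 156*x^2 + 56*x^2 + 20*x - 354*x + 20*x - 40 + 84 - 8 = -32*x^3 + 212*x^2 - 314*x + 36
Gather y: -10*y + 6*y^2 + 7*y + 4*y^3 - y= 4*y^3 + 6*y^2 - 4*y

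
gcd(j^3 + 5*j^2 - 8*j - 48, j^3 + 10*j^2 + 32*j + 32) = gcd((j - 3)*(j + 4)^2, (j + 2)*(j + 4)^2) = j^2 + 8*j + 16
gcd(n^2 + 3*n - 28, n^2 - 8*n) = 1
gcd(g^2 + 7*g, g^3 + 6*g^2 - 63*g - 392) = g + 7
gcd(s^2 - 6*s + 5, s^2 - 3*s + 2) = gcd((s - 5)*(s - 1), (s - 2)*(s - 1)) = s - 1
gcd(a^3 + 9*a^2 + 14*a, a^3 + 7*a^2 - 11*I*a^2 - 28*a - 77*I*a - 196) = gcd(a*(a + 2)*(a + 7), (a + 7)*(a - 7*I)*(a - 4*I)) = a + 7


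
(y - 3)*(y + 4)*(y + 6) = y^3 + 7*y^2 - 6*y - 72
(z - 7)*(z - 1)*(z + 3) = z^3 - 5*z^2 - 17*z + 21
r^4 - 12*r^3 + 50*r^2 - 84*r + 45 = (r - 5)*(r - 3)^2*(r - 1)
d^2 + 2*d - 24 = (d - 4)*(d + 6)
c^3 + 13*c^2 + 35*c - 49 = (c - 1)*(c + 7)^2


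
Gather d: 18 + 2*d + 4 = 2*d + 22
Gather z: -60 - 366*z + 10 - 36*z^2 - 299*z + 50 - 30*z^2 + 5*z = -66*z^2 - 660*z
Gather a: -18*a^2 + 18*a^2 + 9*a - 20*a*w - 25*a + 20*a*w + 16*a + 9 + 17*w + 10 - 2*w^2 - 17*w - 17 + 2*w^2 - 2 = 0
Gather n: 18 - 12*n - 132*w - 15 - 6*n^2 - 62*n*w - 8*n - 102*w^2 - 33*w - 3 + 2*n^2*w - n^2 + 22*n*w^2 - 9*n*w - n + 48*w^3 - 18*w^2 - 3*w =n^2*(2*w - 7) + n*(22*w^2 - 71*w - 21) + 48*w^3 - 120*w^2 - 168*w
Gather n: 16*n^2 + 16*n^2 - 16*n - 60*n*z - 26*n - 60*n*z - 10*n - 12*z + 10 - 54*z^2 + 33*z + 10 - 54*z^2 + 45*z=32*n^2 + n*(-120*z - 52) - 108*z^2 + 66*z + 20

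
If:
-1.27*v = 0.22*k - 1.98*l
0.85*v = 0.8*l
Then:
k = 3.78977272727273*v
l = 1.0625*v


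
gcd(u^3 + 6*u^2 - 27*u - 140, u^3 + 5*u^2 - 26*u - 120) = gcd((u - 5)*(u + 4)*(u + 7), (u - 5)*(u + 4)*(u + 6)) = u^2 - u - 20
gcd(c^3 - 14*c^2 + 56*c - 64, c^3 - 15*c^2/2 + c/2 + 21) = c - 2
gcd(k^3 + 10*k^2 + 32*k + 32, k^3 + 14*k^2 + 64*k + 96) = k^2 + 8*k + 16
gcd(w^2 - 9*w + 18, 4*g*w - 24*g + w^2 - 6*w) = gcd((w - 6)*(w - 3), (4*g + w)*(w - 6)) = w - 6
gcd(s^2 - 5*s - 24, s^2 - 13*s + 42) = 1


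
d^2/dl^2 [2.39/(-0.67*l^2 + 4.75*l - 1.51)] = (2.145742*l^2 - 15.21235*l - 2.39*(1.34*l - 4.75)*(2.68*l - 9.5) + 4.835926)/(0.67*l^2 - 4.75*l + 1.51)^3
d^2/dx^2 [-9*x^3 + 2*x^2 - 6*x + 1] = 4 - 54*x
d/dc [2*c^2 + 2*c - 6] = 4*c + 2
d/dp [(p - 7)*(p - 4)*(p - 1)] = 3*p^2 - 24*p + 39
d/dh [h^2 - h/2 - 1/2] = 2*h - 1/2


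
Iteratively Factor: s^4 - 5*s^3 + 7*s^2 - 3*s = (s - 1)*(s^3 - 4*s^2 + 3*s) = (s - 1)^2*(s^2 - 3*s) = s*(s - 1)^2*(s - 3)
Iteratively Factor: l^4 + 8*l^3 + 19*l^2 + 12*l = (l + 1)*(l^3 + 7*l^2 + 12*l) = (l + 1)*(l + 3)*(l^2 + 4*l) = l*(l + 1)*(l + 3)*(l + 4)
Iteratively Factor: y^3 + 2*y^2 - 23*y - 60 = (y + 4)*(y^2 - 2*y - 15) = (y + 3)*(y + 4)*(y - 5)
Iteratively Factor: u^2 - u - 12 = (u + 3)*(u - 4)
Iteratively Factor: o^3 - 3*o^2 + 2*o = (o - 1)*(o^2 - 2*o) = (o - 2)*(o - 1)*(o)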